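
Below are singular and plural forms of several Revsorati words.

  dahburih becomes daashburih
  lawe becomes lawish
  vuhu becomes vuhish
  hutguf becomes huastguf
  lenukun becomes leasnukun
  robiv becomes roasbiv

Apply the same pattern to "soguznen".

soasguznen

hutguf and vuhu both have last vowel 'u' yet inflect differently (huastguf, vuhish), so the last vowel is not what conditions the rule; whether the stem ends in a vowel or a consonant is.
"soguznen" ends in a consonant. The stems ending in a consonant (hutguf → huastguf, robiv → roasbiv, lenukun → leasnukun) insert -as- after the first vowel.
The other pattern: stems ending in a vowel drop the final letter and add -ish.
So soguznen → soasguznen.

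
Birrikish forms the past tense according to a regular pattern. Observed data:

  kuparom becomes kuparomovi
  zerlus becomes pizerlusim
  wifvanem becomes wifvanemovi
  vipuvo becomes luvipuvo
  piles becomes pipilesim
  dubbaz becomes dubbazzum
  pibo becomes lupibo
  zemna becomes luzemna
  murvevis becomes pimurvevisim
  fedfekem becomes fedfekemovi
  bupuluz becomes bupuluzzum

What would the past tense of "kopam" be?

kopamovi

"kopam" ends in -m. The stems ending in -m (kuparom → kuparomovi, wifvanem → wifvanemovi, fedfekem → fedfekemovi) add -ovi.
The other patterns: stems ending in -s add pi- … -im around the stem; stems ending in -z double the final consonant and add -um; stems ending in -a or -o add the prefix lu-.
So kopam → kopamovi.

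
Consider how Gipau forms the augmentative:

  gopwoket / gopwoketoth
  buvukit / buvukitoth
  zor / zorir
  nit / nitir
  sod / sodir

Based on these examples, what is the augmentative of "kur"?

gopwoket and nit both end in -t yet inflect differently (gopwoketoth, nitir), so the final letter is not what conditions the rule; the number of vowels is.
"kur" has 1 vowel. The stems with 1 vowel (zor → zorir, nit → nitir, sod → sodir) add -ir.
The other pattern: stems with 3 vowels add -oth.
So kur → kurir.

kurir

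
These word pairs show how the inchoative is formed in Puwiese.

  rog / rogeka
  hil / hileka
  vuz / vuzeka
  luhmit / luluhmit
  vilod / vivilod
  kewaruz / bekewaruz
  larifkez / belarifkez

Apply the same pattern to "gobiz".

gogobiz

vuz and kewaruz both end in -z yet inflect differently (vuzeka, bekewaruz), so the final letter is not what conditions the rule; the number of vowels is.
"gobiz" has 2 vowels. The stems with 2 vowels (luhmit → luluhmit, vilod → vivilod) repeat the first consonant+vowel as a prefix.
The other patterns: stems with 1 vowel add -eka; stems with 3 vowels add the prefix be-.
So gobiz → gogobiz.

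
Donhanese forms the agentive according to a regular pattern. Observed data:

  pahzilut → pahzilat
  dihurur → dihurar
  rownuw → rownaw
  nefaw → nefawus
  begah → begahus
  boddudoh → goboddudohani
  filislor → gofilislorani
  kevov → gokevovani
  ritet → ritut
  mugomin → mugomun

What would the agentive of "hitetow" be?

gohitetowani

rownuw and nefaw both end in -w yet inflect differently (rownaw, nefawus), so the final letter is not what conditions the rule; the last vowel is.
"hitetow" has last vowel 'o'. The stems whose last vowel is 'o' (boddudoh → goboddudohani, filislor → gofilislorani, kevov → gokevovani) add go- … -ani around the stem.
So hitetow → gohitetowani.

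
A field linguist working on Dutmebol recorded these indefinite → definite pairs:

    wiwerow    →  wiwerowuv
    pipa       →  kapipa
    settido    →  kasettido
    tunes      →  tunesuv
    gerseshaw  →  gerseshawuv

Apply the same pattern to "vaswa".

wiwerow and settido both have last vowel 'o' yet inflect differently (wiwerowuv, kasettido), so the last vowel is not what conditions the rule; whether the stem ends in a vowel or a consonant is.
"vaswa" ends in a vowel. The stems ending in a vowel (settido → kasettido, pipa → kapipa) add the prefix ka-.
The other pattern: stems ending in a consonant add -uv.
So vaswa → kavaswa.

kavaswa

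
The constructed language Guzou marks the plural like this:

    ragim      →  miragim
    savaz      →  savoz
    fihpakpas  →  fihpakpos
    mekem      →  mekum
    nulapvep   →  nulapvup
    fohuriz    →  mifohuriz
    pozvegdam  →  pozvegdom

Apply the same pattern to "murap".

pozvegdam and mekem both end in -m yet inflect differently (pozvegdom, mekum), so the final letter is not what conditions the rule; the last vowel is.
"murap" has last vowel 'a'. The stems whose last vowel is 'a' (fihpakpas → fihpakpos, pozvegdam → pozvegdom, savaz → savoz) change the last vowel to 'o'.
The other patterns: stems whose last vowel is 'e' change the last vowel to 'u'; stems whose last vowel is 'i' add the prefix mi-.
So murap → murop.

murop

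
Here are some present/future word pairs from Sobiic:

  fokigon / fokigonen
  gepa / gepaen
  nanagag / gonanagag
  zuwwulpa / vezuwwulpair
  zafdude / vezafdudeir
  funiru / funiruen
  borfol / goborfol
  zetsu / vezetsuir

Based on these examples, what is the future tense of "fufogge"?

gepa and zuwwulpa both end in -a yet inflect differently (gepaen, vezuwwulpair), so the final letter is not what conditions the rule; the first letter is.
"fufogge" begins with f-. The stems beginning with f- (funiru → funiruen, fokigon → fokigonen) add -en.
The other patterns: stems beginning with z- add ve- … -ir around the stem; stems beginning with b- or n- add the prefix go-.
So fufogge → fufoggeen.

fufoggeen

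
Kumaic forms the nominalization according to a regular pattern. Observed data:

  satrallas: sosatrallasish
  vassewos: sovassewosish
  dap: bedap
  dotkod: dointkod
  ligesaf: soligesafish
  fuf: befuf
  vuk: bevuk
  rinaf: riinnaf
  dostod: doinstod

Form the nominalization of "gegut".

geingut

fuf and rinaf both end in -f yet inflect differently (befuf, riinnaf), so the final letter is not what conditions the rule; the number of vowels is.
"gegut" has 2 vowels. The stems with 2 vowels (dostod → doinstod, rinaf → riinnaf, dotkod → dointkod) insert -in- after the first vowel.
The other patterns: stems with 1 vowel add the prefix be-; stems with 3 vowels add so- … -ish around the stem.
So gegut → geingut.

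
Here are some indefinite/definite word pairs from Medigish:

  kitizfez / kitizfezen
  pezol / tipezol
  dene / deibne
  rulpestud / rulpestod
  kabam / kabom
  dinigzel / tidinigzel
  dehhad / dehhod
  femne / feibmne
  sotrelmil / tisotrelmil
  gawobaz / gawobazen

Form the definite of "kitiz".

kitizen

"kitiz" ends in -z. The stems ending in -z (kitizfez → kitizfezen, gawobaz → gawobazen) add -en.
The other patterns: stems ending in -e insert -ib- after the first vowel; stems ending in -l add the prefix ti-; stems ending in -d or -m change the last vowel to 'o'.
So kitiz → kitizen.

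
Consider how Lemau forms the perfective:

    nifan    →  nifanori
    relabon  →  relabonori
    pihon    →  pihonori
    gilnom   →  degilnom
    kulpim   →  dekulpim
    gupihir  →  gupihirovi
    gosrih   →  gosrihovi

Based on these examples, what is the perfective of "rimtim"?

"rimtim" ends in -m. The stems ending in -m (gilnom → degilnom, kulpim → dekulpim) add the prefix de-.
The other patterns: stems ending in -n add -ori; stems ending in -h or -r add -ovi.
So rimtim → derimtim.

derimtim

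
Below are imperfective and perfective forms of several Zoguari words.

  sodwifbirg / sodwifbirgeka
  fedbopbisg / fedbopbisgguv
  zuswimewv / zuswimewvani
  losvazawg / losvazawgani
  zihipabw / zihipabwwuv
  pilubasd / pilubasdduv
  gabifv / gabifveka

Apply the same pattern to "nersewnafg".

nersewnafgeka

fedbopbisg and losvazawg both end in -g yet inflect differently (fedbopbisgguv, losvazawgani), so the final letter is not what conditions the rule; the second-to-last letter is.
"nersewnafg" has second-to-last letter 'f'. The one such stem in the data (gabifv → gabifveka) adds -eka, so the same rule applies.
The other patterns: stems whose second-to-last letter is 'b' or 's' double the final consonant and add -uv; stems whose second-to-last letter is 'w' add -ani.
So nersewnafg → nersewnafgeka.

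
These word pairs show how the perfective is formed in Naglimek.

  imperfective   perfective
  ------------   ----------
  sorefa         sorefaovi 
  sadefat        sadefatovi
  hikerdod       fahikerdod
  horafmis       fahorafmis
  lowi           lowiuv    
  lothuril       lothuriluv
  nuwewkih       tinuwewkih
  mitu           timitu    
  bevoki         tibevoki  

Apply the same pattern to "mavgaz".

timavgaz

lowi and bevoki both end in -i yet inflect differently (lowiuv, tibevoki), so the final letter is not what conditions the rule; the first letter is.
"mavgaz" begins with m-. The one such stem in the data (mitu → timitu) adds the prefix ti-, so the same rule applies.
So mavgaz → timavgaz.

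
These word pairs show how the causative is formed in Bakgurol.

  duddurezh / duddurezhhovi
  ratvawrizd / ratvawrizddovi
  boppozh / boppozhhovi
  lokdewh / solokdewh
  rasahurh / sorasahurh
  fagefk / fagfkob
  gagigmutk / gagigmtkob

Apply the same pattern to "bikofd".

duddurezh and lokdewh both end in -h yet inflect differently (duddurezhhovi, solokdewh), so the final letter is not what conditions the rule; the second-to-last letter is.
"bikofd" has second-to-last letter 'f'. The one such stem in the data (fagefk → fagfkob) deletes the last vowel and adds -ob (as does gagigmutk), so the same rule applies.
So bikofd → bikfdob.

bikfdob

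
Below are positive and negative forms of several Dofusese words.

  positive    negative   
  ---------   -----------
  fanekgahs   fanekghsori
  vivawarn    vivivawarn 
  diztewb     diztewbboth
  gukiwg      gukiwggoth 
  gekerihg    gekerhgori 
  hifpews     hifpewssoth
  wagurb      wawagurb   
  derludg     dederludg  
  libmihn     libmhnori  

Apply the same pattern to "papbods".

hifpews and fanekgahs both end in -s yet inflect differently (hifpewssoth, fanekghsori), so the final letter is not what conditions the rule; the second-to-last letter is.
"papbods" has second-to-last letter 'd'. The one such stem in the data (derludg → dederludg) repeats the first consonant+vowel as a prefix (as do vivawarn, wagurb), so the same rule applies.
The other patterns: stems whose second-to-last letter is 'w' double the final consonant and add -oth; stems whose second-to-last letter is 'h' delete the last vowel and add -ori.
So papbods → papapbods.

papapbods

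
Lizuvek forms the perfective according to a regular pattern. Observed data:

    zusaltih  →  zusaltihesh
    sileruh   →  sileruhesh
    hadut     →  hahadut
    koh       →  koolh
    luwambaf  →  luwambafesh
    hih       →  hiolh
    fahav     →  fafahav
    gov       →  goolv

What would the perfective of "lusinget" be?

lusingetesh

"lusinget" has 3 vowels. The stems with 3 vowels (luwambaf → luwambafesh, sileruh → sileruhesh, zusaltih → zusaltihesh) add -esh.
The other patterns: stems with 1 vowel insert -ol- after the first vowel; stems with 2 vowels repeat the first consonant+vowel as a prefix.
So lusinget → lusingetesh.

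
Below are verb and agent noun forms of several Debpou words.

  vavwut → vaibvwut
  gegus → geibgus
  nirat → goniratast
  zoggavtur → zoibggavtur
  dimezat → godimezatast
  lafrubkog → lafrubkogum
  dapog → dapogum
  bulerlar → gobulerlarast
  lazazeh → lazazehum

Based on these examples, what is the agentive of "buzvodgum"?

buibzvodgum

vavwut and dimezat both end in -t yet inflect differently (vaibvwut, godimezatast), so the final letter is not what conditions the rule; the last vowel is.
"buzvodgum" has last vowel 'u'. The stems whose last vowel is 'u' (gegus → geibgus, zoggavtur → zoibggavtur, vavwut → vaibvwut) insert -ib- after the first vowel.
So buzvodgum → buibzvodgum.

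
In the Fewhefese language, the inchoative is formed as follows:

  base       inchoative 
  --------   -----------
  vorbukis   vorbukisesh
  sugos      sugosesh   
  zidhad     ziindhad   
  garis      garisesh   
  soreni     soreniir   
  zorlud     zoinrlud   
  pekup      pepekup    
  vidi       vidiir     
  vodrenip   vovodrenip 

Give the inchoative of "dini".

diniir

garis and vidi both have last vowel 'i' yet inflect differently (garisesh, vidiir), so the last vowel is not what conditions the rule; the final letter is.
"dini" ends in -i. The stems ending in -i (vidi → vidiir, soreni → soreniir) add -ir.
So dini → diniir.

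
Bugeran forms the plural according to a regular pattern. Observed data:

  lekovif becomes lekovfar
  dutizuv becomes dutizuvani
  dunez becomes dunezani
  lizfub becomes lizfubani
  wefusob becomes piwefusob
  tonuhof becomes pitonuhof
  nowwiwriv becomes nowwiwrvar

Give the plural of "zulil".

zullar

nowwiwriv and dutizuv both end in -v yet inflect differently (nowwiwrvar, dutizuvani), so the final letter is not what conditions the rule; the last vowel is.
"zulil" has last vowel 'i'. The stems whose last vowel is 'i' (nowwiwriv → nowwiwrvar, lekovif → lekovfar) delete the last vowel and add -ar.
The other patterns: stems whose last vowel is 'e' or 'u' add -ani; stems whose last vowel is 'o' add the prefix pi-.
So zulil → zullar.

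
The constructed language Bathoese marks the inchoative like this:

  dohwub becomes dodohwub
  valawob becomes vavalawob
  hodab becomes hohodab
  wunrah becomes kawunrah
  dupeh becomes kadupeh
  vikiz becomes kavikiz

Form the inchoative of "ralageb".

raralageb

"ralageb" ends in -b. The stems ending in -b (dohwub → dodohwub, valawob → vavalawob, hodab → hohodab) repeat the first consonant+vowel as a prefix.
The other pattern: stems ending in -h or -z add the prefix ka-.
So ralageb → raralageb.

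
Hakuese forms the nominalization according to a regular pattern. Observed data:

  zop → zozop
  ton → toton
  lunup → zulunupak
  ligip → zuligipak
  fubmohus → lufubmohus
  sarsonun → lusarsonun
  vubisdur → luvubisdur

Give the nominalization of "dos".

dodos

zop and lunup both end in -p yet inflect differently (zozop, zulunupak), so the final letter is not what conditions the rule; the number of vowels is.
"dos" has 1 vowel. The stems with 1 vowel (zop → zozop, ton → toton) repeat the first consonant+vowel as a prefix.
The other patterns: stems with 2 vowels add zu- … -ak around the stem; stems with 3 vowels add the prefix lu-.
So dos → dodos.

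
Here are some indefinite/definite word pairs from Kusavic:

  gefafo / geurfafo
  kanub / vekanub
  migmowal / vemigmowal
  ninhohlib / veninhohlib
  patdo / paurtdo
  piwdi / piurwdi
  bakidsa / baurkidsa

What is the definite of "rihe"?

riurhe

ninhohlib and piwdi both have last vowel 'i' yet inflect differently (veninhohlib, piurwdi), so the last vowel is not what conditions the rule; whether the stem ends in a vowel or a consonant is.
"rihe" ends in a vowel. The stems ending in a vowel (piwdi → piurwdi, gefafo → geurfafo, patdo → paurtdo) insert -ur- after the first vowel.
So rihe → riurhe.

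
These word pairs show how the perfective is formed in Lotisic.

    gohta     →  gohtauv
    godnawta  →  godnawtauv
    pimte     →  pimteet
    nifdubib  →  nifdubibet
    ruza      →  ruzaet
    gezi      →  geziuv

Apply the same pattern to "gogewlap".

gogewlapuv

godnawta and ruza both end in -a yet inflect differently (godnawtauv, ruzaet), so the final letter is not what conditions the rule; the first letter is.
"gogewlap" begins with g-. The stems beginning with g- (gezi → geziuv, godnawta → godnawtauv, gohta → gohtauv) add -uv.
So gogewlap → gogewlapuv.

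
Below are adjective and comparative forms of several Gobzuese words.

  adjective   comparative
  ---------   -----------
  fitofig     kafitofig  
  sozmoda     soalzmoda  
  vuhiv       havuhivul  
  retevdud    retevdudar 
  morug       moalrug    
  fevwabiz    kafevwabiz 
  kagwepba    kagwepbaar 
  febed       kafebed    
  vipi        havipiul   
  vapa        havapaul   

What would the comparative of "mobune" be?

vapa and kagwepba both end in -a yet inflect differently (havapaul, kagwepbaar), so the final letter is not what conditions the rule; the first letter is.
"mobune" begins with m-. The one such stem in the data (morug → moalrug) inserts -al- after the first vowel (as does sozmoda), so the same rule applies.
The other patterns: stems beginning with f- add the prefix ka-; stems beginning with v- add ha- … -ul around the stem; stems beginning with k- or r- add -ar.
So mobune → moalbune.

moalbune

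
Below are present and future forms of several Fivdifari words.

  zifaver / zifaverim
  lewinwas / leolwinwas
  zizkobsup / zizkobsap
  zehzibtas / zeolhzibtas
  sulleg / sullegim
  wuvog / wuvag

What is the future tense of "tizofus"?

tizofas

sulleg and wuvog both end in -g yet inflect differently (sullegim, wuvag), so the final letter is not what conditions the rule; the last vowel is.
"tizofus" has last vowel 'u'. The one such stem in the data (zizkobsup → zizkobsap) changes the last vowel to 'a' (as does wuvog), so the same rule applies.
So tizofus → tizofas.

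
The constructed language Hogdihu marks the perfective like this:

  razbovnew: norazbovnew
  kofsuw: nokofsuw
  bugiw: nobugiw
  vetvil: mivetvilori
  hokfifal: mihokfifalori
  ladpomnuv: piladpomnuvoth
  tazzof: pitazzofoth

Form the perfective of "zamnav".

pizamnavoth

bugiw and vetvil both have last vowel 'i' yet inflect differently (nobugiw, mivetvilori), so the last vowel is not what conditions the rule; the final letter is.
"zamnav" ends in -v. The one such stem in the data (ladpomnuv → piladpomnuvoth) adds pi- … -oth around the stem, so the same rule applies.
So zamnav → pizamnavoth.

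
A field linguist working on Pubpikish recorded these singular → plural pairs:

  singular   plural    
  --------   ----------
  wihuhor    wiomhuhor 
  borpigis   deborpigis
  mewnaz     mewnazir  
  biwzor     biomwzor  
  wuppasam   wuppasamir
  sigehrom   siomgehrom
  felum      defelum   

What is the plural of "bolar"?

bolarir

"bolar" has last vowel 'a'. The stems whose last vowel is 'a' (wuppasam → wuppasamir, mewnaz → mewnazir) add -ir.
So bolar → bolarir.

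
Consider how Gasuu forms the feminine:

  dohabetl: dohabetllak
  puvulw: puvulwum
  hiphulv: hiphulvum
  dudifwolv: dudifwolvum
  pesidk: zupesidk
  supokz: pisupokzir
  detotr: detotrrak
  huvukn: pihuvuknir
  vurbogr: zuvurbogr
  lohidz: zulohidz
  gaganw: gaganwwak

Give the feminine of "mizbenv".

"mizbenv" has second-to-last letter 'n'. The one such stem in the data (gaganw → gaganwwak) doubles the final consonant and adds -ak (as do detotr, dohabetl), so the same rule applies.
The other patterns: stems whose second-to-last letter is 'd' or 'g' add the prefix zu-; stems whose second-to-last letter is 'l' add -um; stems whose second-to-last letter is 'k' add pi- … -ir around the stem.
So mizbenv → mizbenvvak.

mizbenvvak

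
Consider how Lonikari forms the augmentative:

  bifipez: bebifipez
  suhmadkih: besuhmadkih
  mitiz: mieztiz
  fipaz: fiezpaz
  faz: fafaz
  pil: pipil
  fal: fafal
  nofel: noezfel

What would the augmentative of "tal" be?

faz and fipaz both end in -z yet inflect differently (fafaz, fiezpaz), so the final letter is not what conditions the rule; the number of vowels is.
"tal" has 1 vowel. The stems with 1 vowel (fal → fafal, pil → pipil, faz → fafaz) repeat the first consonant+vowel as a prefix.
The other patterns: stems with 2 vowels insert -ez- after the first vowel; stems with 3 vowels add the prefix be-.
So tal → tatal.

tatal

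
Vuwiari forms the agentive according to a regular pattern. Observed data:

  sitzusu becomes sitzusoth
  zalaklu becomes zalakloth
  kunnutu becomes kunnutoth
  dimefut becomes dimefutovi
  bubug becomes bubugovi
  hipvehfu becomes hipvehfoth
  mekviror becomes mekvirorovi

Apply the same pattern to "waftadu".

waftadoth

zalaklu and bubug both have last vowel 'u' yet inflect differently (zalakloth, bubugovi), so the last vowel is not what conditions the rule; the final letter is.
"waftadu" ends in -u. The stems ending in -u (zalaklu → zalakloth, hipvehfu → hipvehfoth, sitzusu → sitzusoth) drop the final letter and add -oth.
The other pattern: stems ending in -g, -r or -t add -ovi.
So waftadu → waftadoth.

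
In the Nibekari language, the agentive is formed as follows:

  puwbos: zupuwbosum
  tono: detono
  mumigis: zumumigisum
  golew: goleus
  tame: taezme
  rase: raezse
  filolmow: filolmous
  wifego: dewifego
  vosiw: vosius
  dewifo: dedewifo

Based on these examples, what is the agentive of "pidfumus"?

zupidfumusum

tono and puwbos both have last vowel 'o' yet inflect differently (detono, zupuwbosum), so the last vowel is not what conditions the rule; the final letter is.
"pidfumus" ends in -s. The stems ending in -s (mumigis → zumumigisum, puwbos → zupuwbosum) add zu- … -um around the stem.
The other patterns: stems ending in -o add the prefix de-; stems ending in -w drop the final letter and add -us; stems ending in -e insert -ez- after the first vowel.
So pidfumus → zupidfumusum.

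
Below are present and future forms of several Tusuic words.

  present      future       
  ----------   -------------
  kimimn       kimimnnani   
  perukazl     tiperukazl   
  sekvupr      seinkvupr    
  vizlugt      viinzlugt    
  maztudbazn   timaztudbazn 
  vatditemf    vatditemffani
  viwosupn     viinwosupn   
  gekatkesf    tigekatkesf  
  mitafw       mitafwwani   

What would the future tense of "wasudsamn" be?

kimimn and viwosupn both end in -n yet inflect differently (kimimnnani, viinwosupn), so the final letter is not what conditions the rule; the second-to-last letter is.
"wasudsamn" has second-to-last letter 'm'. The stems whose second-to-last letter is 'm' (vatditemf → vatditemffani, kimimn → kimimnnani) double the final consonant and add -ani.
So wasudsamn → wasudsamnnani.

wasudsamnnani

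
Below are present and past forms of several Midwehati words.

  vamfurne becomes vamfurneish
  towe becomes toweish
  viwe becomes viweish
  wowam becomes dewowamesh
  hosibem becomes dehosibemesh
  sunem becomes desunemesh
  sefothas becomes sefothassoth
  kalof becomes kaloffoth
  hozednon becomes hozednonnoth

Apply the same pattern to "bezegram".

viwe and sunem both have last vowel 'e' yet inflect differently (viweish, desunemesh), so the last vowel is not what conditions the rule; the final letter is.
"bezegram" ends in -m. The stems ending in -m (wowam → dewowamesh, sunem → desunemesh, hosibem → dehosibemesh) add de- … -esh around the stem.
The other patterns: stems ending in -e add -ish; stems ending in -f, -n or -s double the final consonant and add -oth.
So bezegram → debezegramesh.

debezegramesh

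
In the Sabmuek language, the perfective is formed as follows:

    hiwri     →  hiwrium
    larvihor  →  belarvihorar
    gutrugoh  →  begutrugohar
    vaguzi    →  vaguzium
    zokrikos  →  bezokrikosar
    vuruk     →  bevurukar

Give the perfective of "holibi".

vuruk and vaguzi both begin with v- yet inflect differently (bevurukar, vaguzium), so the first letter is not what conditions the rule; whether the stem ends in a vowel or a consonant is.
"holibi" ends in a vowel. The stems ending in a vowel (vaguzi → vaguzium, hiwri → hiwrium) add -um.
The other pattern: stems ending in a consonant add be- … -ar around the stem.
So holibi → holibium.

holibium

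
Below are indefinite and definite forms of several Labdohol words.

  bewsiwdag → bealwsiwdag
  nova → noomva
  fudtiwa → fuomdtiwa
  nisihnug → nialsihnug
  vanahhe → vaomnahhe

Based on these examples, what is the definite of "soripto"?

"soripto" ends in a vowel. The stems ending in a vowel (fudtiwa → fuomdtiwa, nova → noomva, vanahhe → vaomnahhe) insert -om- after the first vowel.
The other pattern: stems ending in a consonant insert -al- after the first vowel.
So soripto → soomripto.

soomripto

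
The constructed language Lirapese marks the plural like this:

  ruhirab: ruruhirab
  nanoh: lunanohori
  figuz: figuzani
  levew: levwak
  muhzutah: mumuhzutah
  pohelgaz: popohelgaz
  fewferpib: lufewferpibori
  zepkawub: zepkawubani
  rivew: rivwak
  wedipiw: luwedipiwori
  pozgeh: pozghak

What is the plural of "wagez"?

wedipiw and rivew both end in -w yet inflect differently (luwedipiwori, rivwak), so the final letter is not what conditions the rule; the last vowel is.
"wagez" has last vowel 'e'. The stems whose last vowel is 'e' (rivew → rivwak, levew → levwak, pozgeh → pozghak) delete the last vowel and add -ak.
The other patterns: stems whose last vowel is 'i' or 'o' add lu- … -ori around the stem; stems whose last vowel is 'u' add -ani; stems whose last vowel is 'a' repeat the first consonant+vowel as a prefix.
So wagez → wagzak.

wagzak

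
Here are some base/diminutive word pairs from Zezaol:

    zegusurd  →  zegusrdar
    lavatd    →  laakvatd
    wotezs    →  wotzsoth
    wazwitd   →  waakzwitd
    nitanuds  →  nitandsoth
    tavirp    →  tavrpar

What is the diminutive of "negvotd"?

neakgvotd

zegusurd and lavatd both end in -d yet inflect differently (zegusrdar, laakvatd), so the final letter is not what conditions the rule; the second-to-last letter is.
"negvotd" has second-to-last letter 't'. The stems whose second-to-last letter is 't' (lavatd → laakvatd, wazwitd → waakzwitd) insert -ak- after the first vowel.
So negvotd → neakgvotd.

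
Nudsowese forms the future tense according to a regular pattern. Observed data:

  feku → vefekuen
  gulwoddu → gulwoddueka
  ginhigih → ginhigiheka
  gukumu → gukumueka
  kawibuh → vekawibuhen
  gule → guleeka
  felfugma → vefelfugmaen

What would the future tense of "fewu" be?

vefewuen

gulwoddu and feku both end in -u yet inflect differently (gulwoddueka, vefekuen), so the final letter is not what conditions the rule; the first letter is.
"fewu" begins with f-. The stems beginning with f- (feku → vefekuen, felfugma → vefelfugmaen) add ve- … -en around the stem.
So fewu → vefewuen.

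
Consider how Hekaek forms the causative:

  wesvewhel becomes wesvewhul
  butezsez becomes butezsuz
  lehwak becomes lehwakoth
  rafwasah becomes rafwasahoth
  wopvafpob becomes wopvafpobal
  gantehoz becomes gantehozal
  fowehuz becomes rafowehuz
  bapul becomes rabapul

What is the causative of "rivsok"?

rivsokal

"rivsok" has last vowel 'o'. The stems whose last vowel is 'o' (wopvafpob → wopvafpobal, gantehoz → gantehozal) add -al.
So rivsok → rivsokal.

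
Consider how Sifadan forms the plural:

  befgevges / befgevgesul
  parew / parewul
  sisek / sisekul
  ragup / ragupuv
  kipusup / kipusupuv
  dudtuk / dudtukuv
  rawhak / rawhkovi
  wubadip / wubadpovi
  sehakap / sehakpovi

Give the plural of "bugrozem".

bugrozemul

sisek and dudtuk both end in -k yet inflect differently (sisekul, dudtukuv), so the final letter is not what conditions the rule; the last vowel is.
"bugrozem" has last vowel 'e'. The stems whose last vowel is 'e' (befgevges → befgevgesul, parew → parewul, sisek → sisekul) add -ul.
The other patterns: stems whose last vowel is 'u' add -uv; stems whose last vowel is 'a' or 'i' delete the last vowel and add -ovi.
So bugrozem → bugrozemul.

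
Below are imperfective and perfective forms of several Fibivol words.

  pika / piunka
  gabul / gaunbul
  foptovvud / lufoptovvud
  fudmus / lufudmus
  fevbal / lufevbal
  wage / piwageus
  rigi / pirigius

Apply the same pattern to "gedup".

gabul and fevbal both end in -l yet inflect differently (gaunbul, lufevbal), so the final letter is not what conditions the rule; the first letter is.
"gedup" begins with g-. The one such stem in the data (gabul → gaunbul) inserts -un- after the first vowel (as does pika), so the same rule applies.
The other patterns: stems beginning with f- add the prefix lu-; stems beginning with r- or w- add pi- … -us around the stem.
So gedup → geundup.

geundup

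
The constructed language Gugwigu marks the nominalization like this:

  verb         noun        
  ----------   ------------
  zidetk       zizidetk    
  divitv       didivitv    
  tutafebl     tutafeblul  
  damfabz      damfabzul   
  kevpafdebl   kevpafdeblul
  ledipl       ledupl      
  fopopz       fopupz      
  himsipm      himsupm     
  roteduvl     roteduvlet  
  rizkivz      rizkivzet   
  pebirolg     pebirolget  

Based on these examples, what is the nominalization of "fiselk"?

tutafebl and ledipl both end in -l yet inflect differently (tutafeblul, ledupl), so the final letter is not what conditions the rule; the second-to-last letter is.
"fiselk" has second-to-last letter 'l'. The one such stem in the data (pebirolg → pebirolget) adds -et, so the same rule applies.
The other patterns: stems whose second-to-last letter is 't' repeat the first consonant+vowel as a prefix; stems whose second-to-last letter is 'b' add -ul; stems whose second-to-last letter is 'p' change the last vowel to 'u'.
So fiselk → fiselket.

fiselket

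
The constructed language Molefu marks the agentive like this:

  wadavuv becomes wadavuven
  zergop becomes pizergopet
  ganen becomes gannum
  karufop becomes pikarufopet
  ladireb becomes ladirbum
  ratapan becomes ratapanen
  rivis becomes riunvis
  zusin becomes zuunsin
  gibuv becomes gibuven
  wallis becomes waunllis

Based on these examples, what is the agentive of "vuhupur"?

zusin and ganen both end in -n yet inflect differently (zuunsin, gannum), so the final letter is not what conditions the rule; the last vowel is.
"vuhupur" has last vowel 'u'. The stems whose last vowel is 'u' (gibuv → gibuven, wadavuv → wadavuven) add -en.
The other patterns: stems whose last vowel is 'i' insert -un- after the first vowel; stems whose last vowel is 'e' delete the last vowel and add -um; stems whose last vowel is 'o' add pi- … -et around the stem.
So vuhupur → vuhupuren.

vuhupuren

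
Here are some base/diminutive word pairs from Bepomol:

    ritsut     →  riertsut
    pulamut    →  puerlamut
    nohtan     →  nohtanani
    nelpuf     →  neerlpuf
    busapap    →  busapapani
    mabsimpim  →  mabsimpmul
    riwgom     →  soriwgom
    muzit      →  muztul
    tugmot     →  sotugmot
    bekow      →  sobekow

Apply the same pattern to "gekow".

pulamut and tugmot both end in -t yet inflect differently (puerlamut, sotugmot), so the final letter is not what conditions the rule; the last vowel is.
"gekow" has last vowel 'o'. The stems whose last vowel is 'o' (bekow → sobekow, riwgom → soriwgom, tugmot → sotugmot) add the prefix so-.
The other patterns: stems whose last vowel is 'u' insert -er- after the first vowel; stems whose last vowel is 'a' add -ani; stems whose last vowel is 'i' delete the last vowel and add -ul.
So gekow → sogekow.

sogekow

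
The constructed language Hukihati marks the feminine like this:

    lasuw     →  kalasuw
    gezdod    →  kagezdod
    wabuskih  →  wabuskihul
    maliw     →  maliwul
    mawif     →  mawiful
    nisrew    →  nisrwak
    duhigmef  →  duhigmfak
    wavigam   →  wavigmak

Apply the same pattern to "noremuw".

kanoremuw

lasuw and maliw both end in -w yet inflect differently (kalasuw, maliwul), so the final letter is not what conditions the rule; the last vowel is.
"noremuw" has last vowel 'u'. The one such stem in the data (lasuw → kalasuw) adds the prefix ka-, so the same rule applies.
The other patterns: stems whose last vowel is 'i' add -ul; stems whose last vowel is 'a' or 'e' delete the last vowel and add -ak.
So noremuw → kanoremuw.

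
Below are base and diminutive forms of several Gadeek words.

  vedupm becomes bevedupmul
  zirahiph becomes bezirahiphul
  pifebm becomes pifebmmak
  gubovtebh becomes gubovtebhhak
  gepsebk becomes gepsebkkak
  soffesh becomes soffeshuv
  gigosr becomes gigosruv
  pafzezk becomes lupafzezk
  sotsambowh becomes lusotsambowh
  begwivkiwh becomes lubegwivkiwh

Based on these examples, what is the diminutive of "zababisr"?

zababisruv

vedupm and pifebm both end in -m yet inflect differently (bevedupmul, pifebmmak), so the final letter is not what conditions the rule; the second-to-last letter is.
"zababisr" has second-to-last letter 's'. The stems whose second-to-last letter is 's' (soffesh → soffeshuv, gigosr → gigosruv) add -uv.
So zababisr → zababisruv.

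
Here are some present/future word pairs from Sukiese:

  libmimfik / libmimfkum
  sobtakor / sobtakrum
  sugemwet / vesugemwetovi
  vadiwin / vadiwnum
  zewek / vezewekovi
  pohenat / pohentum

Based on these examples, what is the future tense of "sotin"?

sugemwet and pohenat both end in -t yet inflect differently (vesugemwetovi, pohentum), so the final letter is not what conditions the rule; the last vowel is.
"sotin" has last vowel 'i'. The stems whose last vowel is 'i' (vadiwin → vadiwnum, libmimfik → libmimfkum) delete the last vowel and add -um.
So sotin → sotnum.

sotnum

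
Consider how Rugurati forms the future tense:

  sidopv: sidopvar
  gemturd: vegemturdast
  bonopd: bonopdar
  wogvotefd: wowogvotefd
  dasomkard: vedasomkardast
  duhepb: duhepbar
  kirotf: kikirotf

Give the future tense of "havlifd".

wogvotefd and bonopd both end in -d yet inflect differently (wowogvotefd, bonopdar), so the final letter is not what conditions the rule; the second-to-last letter is.
"havlifd" has second-to-last letter 'f'. The one such stem in the data (wogvotefd → wowogvotefd) repeats the first consonant+vowel as a prefix (as does kirotf), so the same rule applies.
So havlifd → hahavlifd.

hahavlifd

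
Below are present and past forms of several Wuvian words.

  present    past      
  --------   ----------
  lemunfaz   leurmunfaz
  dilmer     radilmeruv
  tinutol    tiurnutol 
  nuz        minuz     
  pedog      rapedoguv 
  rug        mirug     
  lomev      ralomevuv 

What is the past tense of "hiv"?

mihiv

rug and pedog both end in -g yet inflect differently (mirug, rapedoguv), so the final letter is not what conditions the rule; the number of vowels is.
"hiv" has 1 vowel. The stems with 1 vowel (nuz → minuz, rug → mirug) add the prefix mi-.
So hiv → mihiv.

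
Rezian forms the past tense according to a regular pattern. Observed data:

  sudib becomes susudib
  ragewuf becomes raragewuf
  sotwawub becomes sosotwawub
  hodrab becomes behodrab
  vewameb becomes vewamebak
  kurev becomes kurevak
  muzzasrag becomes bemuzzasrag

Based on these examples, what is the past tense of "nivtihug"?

hodrab and vewameb both end in -b yet inflect differently (behodrab, vewamebak), so the final letter is not what conditions the rule; the last vowel is.
"nivtihug" has last vowel 'u'. The stems whose last vowel is 'u' (sotwawub → sosotwawub, ragewuf → raragewuf) repeat the first consonant+vowel as a prefix.
The other patterns: stems whose last vowel is 'a' add the prefix be-; stems whose last vowel is 'e' add -ak.
So nivtihug → ninivtihug.

ninivtihug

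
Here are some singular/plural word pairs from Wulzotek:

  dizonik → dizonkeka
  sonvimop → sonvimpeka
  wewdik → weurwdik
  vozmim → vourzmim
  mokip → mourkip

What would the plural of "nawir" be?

naurwir

sonvimop and mokip both end in -p yet inflect differently (sonvimpeka, mourkip), so the final letter is not what conditions the rule; the number of vowels is.
"nawir" has 2 vowels. The stems with 2 vowels (vozmim → vourzmim, mokip → mourkip, wewdik → weurwdik) insert -ur- after the first vowel.
The other pattern: stems with 3 vowels delete the last vowel and add -eka.
So nawir → naurwir.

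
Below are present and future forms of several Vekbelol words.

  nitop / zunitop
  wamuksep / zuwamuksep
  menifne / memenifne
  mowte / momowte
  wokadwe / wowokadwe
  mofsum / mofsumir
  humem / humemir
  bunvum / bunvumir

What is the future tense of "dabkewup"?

zudabkewup

wamuksep and menifne both have last vowel 'e' yet inflect differently (zuwamuksep, memenifne), so the last vowel is not what conditions the rule; the final letter is.
"dabkewup" ends in -p. The stems ending in -p (nitop → zunitop, wamuksep → zuwamuksep) add the prefix zu-.
So dabkewup → zudabkewup.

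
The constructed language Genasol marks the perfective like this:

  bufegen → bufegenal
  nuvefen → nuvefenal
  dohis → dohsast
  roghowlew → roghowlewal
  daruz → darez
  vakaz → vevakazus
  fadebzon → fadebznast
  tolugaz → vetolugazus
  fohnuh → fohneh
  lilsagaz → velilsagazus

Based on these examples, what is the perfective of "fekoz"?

vakaz and daruz both end in -z yet inflect differently (vevakazus, darez), so the final letter is not what conditions the rule; the last vowel is.
"fekoz" has last vowel 'o'. The one such stem in the data (fadebzon → fadebznast) deletes the last vowel and adds -ast (as does dohis), so the same rule applies.
So fekoz → fekzast.

fekzast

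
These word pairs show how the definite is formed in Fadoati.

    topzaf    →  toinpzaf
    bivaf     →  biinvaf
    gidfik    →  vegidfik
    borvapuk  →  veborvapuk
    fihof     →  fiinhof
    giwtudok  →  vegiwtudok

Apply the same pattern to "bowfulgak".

fihof and giwtudok both have last vowel 'o' yet inflect differently (fiinhof, vegiwtudok), so the last vowel is not what conditions the rule; the final letter is.
"bowfulgak" ends in -k. The stems ending in -k (borvapuk → veborvapuk, giwtudok → vegiwtudok, gidfik → vegidfik) add the prefix ve-.
So bowfulgak → vebowfulgak.

vebowfulgak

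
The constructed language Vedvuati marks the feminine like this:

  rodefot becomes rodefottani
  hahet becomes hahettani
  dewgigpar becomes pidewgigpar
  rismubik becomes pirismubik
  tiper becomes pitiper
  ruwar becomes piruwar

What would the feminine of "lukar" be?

pilukar

hahet and tiper both have last vowel 'e' yet inflect differently (hahettani, pitiper), so the last vowel is not what conditions the rule; the final letter is.
"lukar" ends in -r. The stems ending in -r (ruwar → piruwar, tiper → pitiper, dewgigpar → pidewgigpar) add the prefix pi-.
The other pattern: stems ending in -t double the final consonant and add -ani.
So lukar → pilukar.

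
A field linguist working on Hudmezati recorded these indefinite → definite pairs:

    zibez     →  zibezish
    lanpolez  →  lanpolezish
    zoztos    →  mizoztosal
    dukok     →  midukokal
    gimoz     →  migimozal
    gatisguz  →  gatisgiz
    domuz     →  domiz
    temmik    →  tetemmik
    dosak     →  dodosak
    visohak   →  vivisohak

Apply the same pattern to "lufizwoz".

zibez and gimoz both end in -z yet inflect differently (zibezish, migimozal), so the final letter is not what conditions the rule; the last vowel is.
"lufizwoz" has last vowel 'o'. The stems whose last vowel is 'o' (zoztos → mizoztosal, dukok → midukokal, gimoz → migimozal) add mi- … -al around the stem.
So lufizwoz → milufizwozal.

milufizwozal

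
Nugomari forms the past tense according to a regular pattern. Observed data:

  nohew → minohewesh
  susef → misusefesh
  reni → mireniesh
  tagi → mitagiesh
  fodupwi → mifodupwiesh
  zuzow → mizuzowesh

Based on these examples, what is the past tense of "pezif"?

mipezifesh

Every pair shown (nohew → minohewesh, susef → misusefesh, reni → mireniesh, …) follows the same rule: add mi- … -esh around the stem.
So pezif → mipezifesh.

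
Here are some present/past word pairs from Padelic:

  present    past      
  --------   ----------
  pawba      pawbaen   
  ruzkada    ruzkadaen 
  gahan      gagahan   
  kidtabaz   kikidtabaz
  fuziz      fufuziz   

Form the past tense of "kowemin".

pawba and gahan both have last vowel 'a' yet inflect differently (pawbaen, gagahan), so the last vowel is not what conditions the rule; whether the stem ends in a vowel or a consonant is.
"kowemin" ends in a consonant. The stems ending in a consonant (gahan → gagahan, kidtabaz → kikidtabaz, fuziz → fufuziz) repeat the first consonant+vowel as a prefix.
The other pattern: stems ending in a vowel add -en.
So kowemin → kokowemin.

kokowemin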